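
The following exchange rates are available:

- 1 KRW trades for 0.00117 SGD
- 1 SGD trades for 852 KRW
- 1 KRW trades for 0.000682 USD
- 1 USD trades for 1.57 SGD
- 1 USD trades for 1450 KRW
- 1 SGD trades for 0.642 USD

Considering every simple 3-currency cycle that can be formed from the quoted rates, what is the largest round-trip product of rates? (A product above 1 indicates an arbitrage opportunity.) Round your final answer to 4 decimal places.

KRW→SGD→USD→KRW: 0.00117 × 0.642 × 1450 = 1.08915
KRW→USD→SGD→KRW: 0.000682 × 1.57 × 852 = 0.91227
Maximum is KRW→SGD→USD→KRW at 1.0892; arbitrage exists.

1.0892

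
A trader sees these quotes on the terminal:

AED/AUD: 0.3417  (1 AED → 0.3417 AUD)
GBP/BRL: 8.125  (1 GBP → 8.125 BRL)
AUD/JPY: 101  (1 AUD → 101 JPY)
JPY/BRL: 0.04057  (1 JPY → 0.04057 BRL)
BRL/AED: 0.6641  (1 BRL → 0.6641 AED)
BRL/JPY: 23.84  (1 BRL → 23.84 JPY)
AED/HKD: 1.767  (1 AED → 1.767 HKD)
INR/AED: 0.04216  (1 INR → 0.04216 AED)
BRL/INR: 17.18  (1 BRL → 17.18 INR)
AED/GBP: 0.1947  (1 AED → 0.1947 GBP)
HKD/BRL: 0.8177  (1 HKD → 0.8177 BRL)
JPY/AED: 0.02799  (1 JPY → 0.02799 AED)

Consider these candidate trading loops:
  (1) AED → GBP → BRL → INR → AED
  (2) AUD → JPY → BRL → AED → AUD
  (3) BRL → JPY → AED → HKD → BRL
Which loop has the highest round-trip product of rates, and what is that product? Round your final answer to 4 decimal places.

(1) 0.1947 × 8.125 × 17.18 × 0.04216 = 1.14581
(2) 101 × 0.04057 × 0.6641 × 0.3417 = 0.92983
(3) 23.84 × 0.02799 × 1.767 × 0.8177 = 0.96414
Highest is cycle (1) at 1.1458 (>1, arbitrage).

1.1458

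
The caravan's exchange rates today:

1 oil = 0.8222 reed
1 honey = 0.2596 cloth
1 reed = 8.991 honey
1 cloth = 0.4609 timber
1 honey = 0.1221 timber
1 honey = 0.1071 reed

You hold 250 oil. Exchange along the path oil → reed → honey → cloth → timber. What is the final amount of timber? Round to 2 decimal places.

250 oil × 0.8222 = 205.55 reed
205.55 reed × 8.991 = 1848.10005 honey
1848.10005 honey × 0.2596 = 479.76677298 cloth
479.76677298 cloth × 0.4609 = 221.124505666482 timber

221.12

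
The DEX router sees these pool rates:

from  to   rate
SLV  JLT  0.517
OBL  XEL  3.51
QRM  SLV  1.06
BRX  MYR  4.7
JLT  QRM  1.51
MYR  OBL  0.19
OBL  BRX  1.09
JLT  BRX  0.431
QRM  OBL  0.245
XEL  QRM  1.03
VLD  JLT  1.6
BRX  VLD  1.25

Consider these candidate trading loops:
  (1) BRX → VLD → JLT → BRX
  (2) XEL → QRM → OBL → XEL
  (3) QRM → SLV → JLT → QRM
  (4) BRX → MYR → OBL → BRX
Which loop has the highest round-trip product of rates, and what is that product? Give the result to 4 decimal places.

0.9734

(1) 1.25 × 1.6 × 0.431 = 0.86200
(2) 1.03 × 0.245 × 3.51 = 0.88575
(3) 1.06 × 0.517 × 1.51 = 0.82751
(4) 4.7 × 0.19 × 1.09 = 0.97337
Highest is cycle (4) at 0.9734 (≤1, no arbitrage).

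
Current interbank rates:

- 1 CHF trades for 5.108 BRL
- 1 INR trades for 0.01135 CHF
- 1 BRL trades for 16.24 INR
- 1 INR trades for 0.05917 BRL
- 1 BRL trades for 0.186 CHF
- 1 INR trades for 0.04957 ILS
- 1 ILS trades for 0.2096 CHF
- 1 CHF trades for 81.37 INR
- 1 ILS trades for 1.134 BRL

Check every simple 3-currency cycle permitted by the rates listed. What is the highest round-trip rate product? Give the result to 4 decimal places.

0.9415

CHF→BRL→INR→CHF: 5.108 × 16.24 × 0.01135 = 0.94153
ILS→BRL→INR→ILS: 1.134 × 16.24 × 0.04957 = 0.91289
CHF→INR→BRL→CHF: 81.37 × 0.05917 × 0.186 = 0.89553
CHF→INR→ILS→CHF: 81.37 × 0.04957 × 0.2096 = 0.84542
Maximum is CHF→BRL→INR→CHF at 0.9415; no arbitrage — every cycle loses value.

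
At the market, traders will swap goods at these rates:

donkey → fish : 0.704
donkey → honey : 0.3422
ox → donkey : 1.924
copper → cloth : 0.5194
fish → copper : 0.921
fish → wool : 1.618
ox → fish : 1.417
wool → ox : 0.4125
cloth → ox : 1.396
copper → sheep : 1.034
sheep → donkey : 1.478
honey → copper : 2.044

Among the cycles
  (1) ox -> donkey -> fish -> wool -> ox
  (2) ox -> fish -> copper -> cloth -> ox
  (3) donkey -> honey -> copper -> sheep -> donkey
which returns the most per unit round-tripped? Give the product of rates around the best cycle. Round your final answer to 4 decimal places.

(1) 1.924 × 0.704 × 1.618 × 0.4125 = 0.90402
(2) 1.417 × 0.921 × 0.5194 × 1.396 = 0.94627
(3) 0.3422 × 2.044 × 1.034 × 1.478 = 1.06895
Highest is cycle (3) at 1.0689 (>1, arbitrage).

1.0689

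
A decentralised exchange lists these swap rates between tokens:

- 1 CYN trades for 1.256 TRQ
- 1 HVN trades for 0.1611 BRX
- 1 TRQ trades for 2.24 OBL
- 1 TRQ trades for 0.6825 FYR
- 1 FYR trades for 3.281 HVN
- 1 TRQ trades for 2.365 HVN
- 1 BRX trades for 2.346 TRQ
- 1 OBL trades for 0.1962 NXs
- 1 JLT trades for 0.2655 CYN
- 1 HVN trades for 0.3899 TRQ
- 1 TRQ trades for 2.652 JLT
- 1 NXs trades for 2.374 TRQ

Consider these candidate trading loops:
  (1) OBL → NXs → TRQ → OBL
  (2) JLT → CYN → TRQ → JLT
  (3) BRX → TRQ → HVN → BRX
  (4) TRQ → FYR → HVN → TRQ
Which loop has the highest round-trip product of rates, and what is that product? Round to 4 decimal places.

(1) 0.1962 × 2.374 × 2.24 = 1.04334
(2) 0.2655 × 1.256 × 2.652 = 0.88436
(3) 2.346 × 2.365 × 0.1611 = 0.89383
(4) 0.6825 × 3.281 × 0.3899 = 0.87310
Highest is cycle (1) at 1.0433 (>1, arbitrage).

1.0433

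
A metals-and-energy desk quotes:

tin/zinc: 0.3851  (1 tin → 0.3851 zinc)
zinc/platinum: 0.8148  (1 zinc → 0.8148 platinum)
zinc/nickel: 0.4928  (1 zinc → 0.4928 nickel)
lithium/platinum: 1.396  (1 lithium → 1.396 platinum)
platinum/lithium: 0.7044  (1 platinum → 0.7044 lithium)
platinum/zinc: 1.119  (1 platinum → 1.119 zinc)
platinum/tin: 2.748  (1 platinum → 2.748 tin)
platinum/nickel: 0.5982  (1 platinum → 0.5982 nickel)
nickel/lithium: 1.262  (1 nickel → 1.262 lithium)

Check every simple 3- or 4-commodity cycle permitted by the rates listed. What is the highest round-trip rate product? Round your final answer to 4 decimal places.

nickel→lithium→platinum→nickel: 1.262 × 1.396 × 0.5982 = 1.05388
nickel→lithium→platinum→zinc→nickel: 1.262 × 1.396 × 1.119 × 0.4928 = 0.97151
platinum→tin→zinc→platinum: 2.748 × 0.3851 × 0.8148 = 0.86227
Maximum is nickel→lithium→platinum→nickel at 1.0539; arbitrage exists.

1.0539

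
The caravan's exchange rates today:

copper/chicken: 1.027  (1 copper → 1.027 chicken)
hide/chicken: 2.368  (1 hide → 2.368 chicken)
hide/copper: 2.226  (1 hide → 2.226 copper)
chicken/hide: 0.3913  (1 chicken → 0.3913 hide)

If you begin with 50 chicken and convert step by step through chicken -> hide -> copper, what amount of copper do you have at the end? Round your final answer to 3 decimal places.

50 chicken × 0.3913 = 19.565 hide
19.565 hide × 2.226 = 43.55169 copper

43.552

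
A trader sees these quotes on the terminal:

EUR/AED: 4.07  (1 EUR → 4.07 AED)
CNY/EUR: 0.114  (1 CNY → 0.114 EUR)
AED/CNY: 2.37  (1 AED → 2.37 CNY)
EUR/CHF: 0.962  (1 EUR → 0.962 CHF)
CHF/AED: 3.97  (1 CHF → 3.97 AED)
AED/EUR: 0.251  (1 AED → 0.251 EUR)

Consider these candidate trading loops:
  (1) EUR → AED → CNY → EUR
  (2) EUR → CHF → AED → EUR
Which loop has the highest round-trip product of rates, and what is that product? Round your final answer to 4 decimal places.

1.0996

(1) 4.07 × 2.37 × 0.114 = 1.09963
(2) 0.962 × 3.97 × 0.251 = 0.95860
Highest is cycle (1) at 1.0996 (>1, arbitrage).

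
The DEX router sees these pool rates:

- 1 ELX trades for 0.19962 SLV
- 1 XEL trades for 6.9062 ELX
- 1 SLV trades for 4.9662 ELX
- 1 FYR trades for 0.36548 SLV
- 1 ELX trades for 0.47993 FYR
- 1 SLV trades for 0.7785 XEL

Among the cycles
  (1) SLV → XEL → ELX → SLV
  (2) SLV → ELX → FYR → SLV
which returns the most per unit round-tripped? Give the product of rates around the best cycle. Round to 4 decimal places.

(1) 0.7785 × 6.9062 × 0.19962 = 1.07325
(2) 4.9662 × 0.47993 × 0.36548 = 0.87110
Highest is cycle (1) at 1.0733 (>1, arbitrage).

1.0733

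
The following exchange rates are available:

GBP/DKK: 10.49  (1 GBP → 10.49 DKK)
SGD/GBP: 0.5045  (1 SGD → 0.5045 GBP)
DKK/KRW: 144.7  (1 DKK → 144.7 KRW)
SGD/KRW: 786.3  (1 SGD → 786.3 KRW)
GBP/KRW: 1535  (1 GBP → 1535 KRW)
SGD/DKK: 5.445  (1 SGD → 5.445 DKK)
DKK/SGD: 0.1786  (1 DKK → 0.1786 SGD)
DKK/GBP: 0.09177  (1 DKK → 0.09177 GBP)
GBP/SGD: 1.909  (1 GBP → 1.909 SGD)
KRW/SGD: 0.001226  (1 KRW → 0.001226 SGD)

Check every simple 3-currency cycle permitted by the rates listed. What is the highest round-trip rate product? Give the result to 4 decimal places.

KRW→SGD→DKK→KRW: 0.001226 × 5.445 × 144.7 = 0.96595
DKK→GBP→SGD→DKK: 0.09177 × 1.909 × 5.445 = 0.95390
KRW→SGD→GBP→KRW: 0.001226 × 0.5045 × 1535 = 0.94942
DKK→SGD→GBP→DKK: 0.1786 × 0.5045 × 10.49 = 0.94519
Maximum is KRW→SGD→DKK→KRW at 0.9660; no arbitrage — every cycle loses value.

0.9660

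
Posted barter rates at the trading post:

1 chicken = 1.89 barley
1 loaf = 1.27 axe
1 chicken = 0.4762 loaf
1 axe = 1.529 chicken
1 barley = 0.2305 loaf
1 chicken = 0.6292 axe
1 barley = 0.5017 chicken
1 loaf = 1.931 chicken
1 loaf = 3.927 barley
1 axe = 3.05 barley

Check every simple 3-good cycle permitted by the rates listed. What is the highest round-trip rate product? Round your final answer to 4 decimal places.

0.9628

chicken→axe→barley→chicken: 0.6292 × 3.05 × 0.5017 = 0.96279
chicken→loaf→barley→chicken: 0.4762 × 3.927 × 0.5017 = 0.93820
chicken→loaf→axe→chicken: 0.4762 × 1.27 × 1.529 = 0.92470
axe→barley→loaf→axe: 3.05 × 0.2305 × 1.27 = 0.89284
chicken→barley→loaf→chicken: 1.89 × 0.2305 × 1.931 = 0.84123
Maximum is chicken→axe→barley→chicken at 0.9628; no arbitrage — every cycle loses value.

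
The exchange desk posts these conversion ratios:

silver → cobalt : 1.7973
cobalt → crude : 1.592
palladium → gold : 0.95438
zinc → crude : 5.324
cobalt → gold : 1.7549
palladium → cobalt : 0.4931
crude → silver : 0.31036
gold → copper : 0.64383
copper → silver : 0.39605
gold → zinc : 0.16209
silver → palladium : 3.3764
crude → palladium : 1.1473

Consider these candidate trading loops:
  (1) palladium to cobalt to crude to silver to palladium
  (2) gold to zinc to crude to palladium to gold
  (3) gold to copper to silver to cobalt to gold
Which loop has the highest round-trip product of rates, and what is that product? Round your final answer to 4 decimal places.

(1) 0.4931 × 1.592 × 0.31036 × 3.3764 = 0.82262
(2) 0.16209 × 5.324 × 1.1473 × 0.95438 = 0.94491
(3) 0.64383 × 0.39605 × 1.7973 × 1.7549 = 0.80426
Highest is cycle (2) at 0.9449 (≤1, no arbitrage).

0.9449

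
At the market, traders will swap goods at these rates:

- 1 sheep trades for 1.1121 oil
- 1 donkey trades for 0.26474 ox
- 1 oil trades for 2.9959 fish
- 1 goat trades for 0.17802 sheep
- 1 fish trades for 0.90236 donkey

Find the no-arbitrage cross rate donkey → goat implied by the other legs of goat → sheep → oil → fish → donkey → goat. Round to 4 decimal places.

1.8684

Known legs of the cycle: 0.17802 × 1.1121 × 2.9959 × 0.90236 = 0.535204536566197608
For no arbitrage the full-cycle product must be 1, so the missing rate is 1 / 0.535204536566197608 ≈ 1.868445.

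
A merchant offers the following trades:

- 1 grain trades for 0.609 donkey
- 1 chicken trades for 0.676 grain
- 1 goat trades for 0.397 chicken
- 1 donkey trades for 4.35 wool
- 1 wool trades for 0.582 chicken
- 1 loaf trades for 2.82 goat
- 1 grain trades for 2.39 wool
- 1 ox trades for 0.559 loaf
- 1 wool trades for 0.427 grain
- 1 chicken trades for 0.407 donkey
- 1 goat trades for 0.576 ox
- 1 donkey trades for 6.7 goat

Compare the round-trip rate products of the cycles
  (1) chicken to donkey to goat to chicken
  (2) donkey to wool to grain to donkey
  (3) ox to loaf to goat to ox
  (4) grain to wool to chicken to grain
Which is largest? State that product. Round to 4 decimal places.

(1) 0.407 × 6.7 × 0.397 = 1.08258
(2) 4.35 × 0.427 × 0.609 = 1.13119
(3) 0.559 × 2.82 × 0.576 = 0.90799
(4) 2.39 × 0.582 × 0.676 = 0.94030
Highest is cycle (2) at 1.1312 (>1, arbitrage).

1.1312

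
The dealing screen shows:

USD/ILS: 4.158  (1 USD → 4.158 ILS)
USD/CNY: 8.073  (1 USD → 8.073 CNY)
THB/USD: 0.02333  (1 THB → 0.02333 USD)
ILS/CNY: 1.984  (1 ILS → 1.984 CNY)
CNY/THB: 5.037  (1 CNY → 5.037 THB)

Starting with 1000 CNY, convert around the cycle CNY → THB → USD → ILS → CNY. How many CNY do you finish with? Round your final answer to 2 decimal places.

1000 CNY × 5.037 = 5037 THB
5037 THB × 0.02333 = 117.51321 USD
117.51321 USD × 4.158 = 488.61992718 ILS
488.61992718 ILS × 1.984 = 969.42193552512 CNY

969.42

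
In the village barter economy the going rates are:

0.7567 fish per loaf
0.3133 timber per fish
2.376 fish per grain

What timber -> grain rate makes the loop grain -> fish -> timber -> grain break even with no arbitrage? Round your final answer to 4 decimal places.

Known legs of the cycle: 2.376 × 0.3133 = 0.7444008
For no arbitrage the full-cycle product must be 1, so the missing rate is 1 / 0.7444008 ≈ 1.343362.

1.3434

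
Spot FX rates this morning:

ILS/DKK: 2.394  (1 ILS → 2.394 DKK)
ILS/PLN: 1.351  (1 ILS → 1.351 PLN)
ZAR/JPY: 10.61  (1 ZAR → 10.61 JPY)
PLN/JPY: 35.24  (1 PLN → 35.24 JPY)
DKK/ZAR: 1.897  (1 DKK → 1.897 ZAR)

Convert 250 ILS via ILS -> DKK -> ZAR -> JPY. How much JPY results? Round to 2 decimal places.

12046.11

250 ILS × 2.394 = 598.5 DKK
598.5 DKK × 1.897 = 1135.3545 ZAR
1135.3545 ZAR × 10.61 = 12046.111245 JPY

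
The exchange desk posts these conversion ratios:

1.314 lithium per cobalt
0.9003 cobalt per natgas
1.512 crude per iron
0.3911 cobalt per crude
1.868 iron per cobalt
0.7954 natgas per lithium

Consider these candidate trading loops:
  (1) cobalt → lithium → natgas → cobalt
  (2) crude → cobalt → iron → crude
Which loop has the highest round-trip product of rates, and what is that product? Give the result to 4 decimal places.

(1) 1.314 × 0.7954 × 0.9003 = 0.94095
(2) 0.3911 × 1.868 × 1.512 = 1.10463
Highest is cycle (2) at 1.1046 (>1, arbitrage).

1.1046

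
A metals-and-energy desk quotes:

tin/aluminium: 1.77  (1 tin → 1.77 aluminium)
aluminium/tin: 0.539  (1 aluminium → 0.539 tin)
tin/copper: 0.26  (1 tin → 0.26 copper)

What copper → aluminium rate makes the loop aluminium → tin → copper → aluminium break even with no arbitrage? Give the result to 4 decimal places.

7.1357

Known legs of the cycle: 0.539 × 0.26 = 0.14014
For no arbitrage the full-cycle product must be 1, so the missing rate is 1 / 0.14014 ≈ 7.135721.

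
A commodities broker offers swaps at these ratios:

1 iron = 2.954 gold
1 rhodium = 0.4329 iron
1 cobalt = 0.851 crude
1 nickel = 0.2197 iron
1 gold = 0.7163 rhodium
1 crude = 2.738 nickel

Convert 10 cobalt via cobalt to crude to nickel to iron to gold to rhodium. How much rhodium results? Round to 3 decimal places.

10.832

10 cobalt × 0.851 = 8.51 crude
8.51 crude × 2.738 = 23.30038 nickel
23.30038 nickel × 0.2197 = 5.119093486 iron
5.119093486 iron × 2.954 = 15.121802157644 gold
15.121802157644 gold × 0.7163 = 10.8317468855203972 rhodium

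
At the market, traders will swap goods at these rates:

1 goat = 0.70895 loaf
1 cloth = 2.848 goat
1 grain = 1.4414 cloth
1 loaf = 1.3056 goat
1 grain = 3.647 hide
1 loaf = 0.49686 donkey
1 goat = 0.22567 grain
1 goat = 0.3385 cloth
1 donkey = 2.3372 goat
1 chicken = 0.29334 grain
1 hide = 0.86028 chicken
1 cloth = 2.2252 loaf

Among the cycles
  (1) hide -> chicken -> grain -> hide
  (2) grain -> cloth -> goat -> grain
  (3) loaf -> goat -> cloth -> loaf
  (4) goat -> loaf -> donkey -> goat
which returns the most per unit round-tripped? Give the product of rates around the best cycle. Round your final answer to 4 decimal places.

0.9834

(1) 0.86028 × 0.29334 × 3.647 = 0.92034
(2) 1.4414 × 2.848 × 0.22567 = 0.92640
(3) 1.3056 × 0.3385 × 2.2252 = 0.98342
(4) 0.70895 × 0.49686 × 2.3372 = 0.82328
Highest is cycle (3) at 0.9834 (≤1, no arbitrage).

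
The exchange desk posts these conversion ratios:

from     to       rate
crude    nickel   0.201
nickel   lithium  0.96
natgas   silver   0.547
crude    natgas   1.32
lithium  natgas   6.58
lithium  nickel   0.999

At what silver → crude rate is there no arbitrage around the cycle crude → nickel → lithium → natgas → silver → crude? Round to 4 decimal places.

Known legs of the cycle: 0.201 × 0.96 × 6.58 × 0.547 = 0.6945132096
For no arbitrage the full-cycle product must be 1, so the missing rate is 1 / 0.6945132096 ≈ 1.439857.

1.4399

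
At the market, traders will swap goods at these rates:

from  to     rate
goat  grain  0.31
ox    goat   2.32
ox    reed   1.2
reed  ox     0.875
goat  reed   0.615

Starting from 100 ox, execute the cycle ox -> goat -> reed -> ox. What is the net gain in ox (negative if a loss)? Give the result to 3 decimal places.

24.845

100 ox × 2.32 = 232 goat
232 goat × 0.615 = 142.68 reed
142.68 reed × 0.875 = 124.845 ox
Net change: 124.845 − 100 = 24.845 ox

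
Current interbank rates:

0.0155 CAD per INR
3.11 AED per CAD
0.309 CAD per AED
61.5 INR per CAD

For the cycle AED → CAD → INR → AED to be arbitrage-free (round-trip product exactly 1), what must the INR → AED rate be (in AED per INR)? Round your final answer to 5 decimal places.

Known legs of the cycle: 0.309 × 61.5 = 19.0035
For no arbitrage the full-cycle product must be 1, so the missing rate is 1 / 19.0035 ≈ 0.0526219.

0.05262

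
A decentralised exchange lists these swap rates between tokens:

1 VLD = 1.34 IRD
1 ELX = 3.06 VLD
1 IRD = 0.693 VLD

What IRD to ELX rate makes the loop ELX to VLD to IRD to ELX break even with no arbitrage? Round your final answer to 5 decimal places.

0.24388

Known legs of the cycle: 3.06 × 1.34 = 4.1004
For no arbitrage the full-cycle product must be 1, so the missing rate is 1 / 4.1004 ≈ 0.2438786.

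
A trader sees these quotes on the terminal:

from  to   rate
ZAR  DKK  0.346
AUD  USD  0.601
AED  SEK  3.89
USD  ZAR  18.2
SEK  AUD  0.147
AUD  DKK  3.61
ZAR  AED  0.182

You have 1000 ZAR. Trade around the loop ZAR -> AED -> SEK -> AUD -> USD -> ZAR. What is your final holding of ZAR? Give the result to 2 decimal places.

1138.37

1000 ZAR × 0.182 = 182 AED
182 AED × 3.89 = 707.98 SEK
707.98 SEK × 0.147 = 104.07306 AUD
104.07306 AUD × 0.601 = 62.54790906 USD
62.54790906 USD × 18.2 = 1138.371944892 ZAR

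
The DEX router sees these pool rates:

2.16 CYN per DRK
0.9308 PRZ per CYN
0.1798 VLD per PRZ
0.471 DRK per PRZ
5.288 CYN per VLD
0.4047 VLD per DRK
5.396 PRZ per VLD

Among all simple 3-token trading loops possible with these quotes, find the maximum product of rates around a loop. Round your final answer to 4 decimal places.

1.0286

DRK→VLD→PRZ→DRK: 0.4047 × 5.396 × 0.471 = 1.02855
DRK→CYN→PRZ→DRK: 2.16 × 0.9308 × 0.471 = 0.94696
PRZ→VLD→CYN→PRZ: 0.1798 × 5.288 × 0.9308 = 0.88499
Maximum is DRK→VLD→PRZ→DRK at 1.0286; arbitrage exists.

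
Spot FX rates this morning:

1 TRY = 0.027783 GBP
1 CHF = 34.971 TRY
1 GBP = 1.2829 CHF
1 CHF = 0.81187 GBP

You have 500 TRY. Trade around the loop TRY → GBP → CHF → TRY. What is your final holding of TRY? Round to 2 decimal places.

623.23

500 TRY × 0.027783 = 13.8915 GBP
13.8915 GBP × 1.2829 = 17.82140535 CHF
17.82140535 CHF × 34.971 = 623.23236649485 TRY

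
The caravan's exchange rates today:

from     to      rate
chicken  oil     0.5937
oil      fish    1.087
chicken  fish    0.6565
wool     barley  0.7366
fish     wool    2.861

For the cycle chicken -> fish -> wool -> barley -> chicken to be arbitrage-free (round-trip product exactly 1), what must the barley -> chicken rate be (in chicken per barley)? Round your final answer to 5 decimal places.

0.72280

Known legs of the cycle: 0.6565 × 2.861 × 0.7366 = 1.3835163719
For no arbitrage the full-cycle product must be 1, so the missing rate is 1 / 1.3835163719 ≈ 0.7227959.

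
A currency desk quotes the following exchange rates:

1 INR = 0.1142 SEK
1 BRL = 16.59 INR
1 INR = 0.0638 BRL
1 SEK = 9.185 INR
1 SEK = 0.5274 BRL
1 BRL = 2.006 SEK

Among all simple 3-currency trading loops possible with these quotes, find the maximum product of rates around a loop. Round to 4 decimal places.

1.1755

SEK→INR→BRL→SEK: 9.185 × 0.0638 × 2.006 = 1.17552
SEK→BRL→INR→SEK: 0.5274 × 16.59 × 0.1142 = 0.99920
Maximum is SEK→INR→BRL→SEK at 1.1755; arbitrage exists.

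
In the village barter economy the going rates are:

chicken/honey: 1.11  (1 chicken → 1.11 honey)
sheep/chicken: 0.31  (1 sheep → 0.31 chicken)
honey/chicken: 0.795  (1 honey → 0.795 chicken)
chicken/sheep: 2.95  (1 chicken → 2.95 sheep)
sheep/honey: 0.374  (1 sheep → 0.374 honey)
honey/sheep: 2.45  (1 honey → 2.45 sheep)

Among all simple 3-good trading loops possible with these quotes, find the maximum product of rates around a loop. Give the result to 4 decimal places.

0.8771

honey→chicken→sheep→honey: 0.795 × 2.95 × 0.374 = 0.87712
honey→sheep→chicken→honey: 2.45 × 0.31 × 1.11 = 0.84305
Maximum is honey→chicken→sheep→honey at 0.8771; no arbitrage — every cycle loses value.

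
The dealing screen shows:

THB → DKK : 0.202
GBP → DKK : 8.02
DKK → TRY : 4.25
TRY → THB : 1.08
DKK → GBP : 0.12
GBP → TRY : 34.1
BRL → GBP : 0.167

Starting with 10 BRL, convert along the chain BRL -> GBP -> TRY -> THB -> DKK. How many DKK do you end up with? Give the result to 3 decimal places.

12.424

10 BRL × 0.167 = 1.67 GBP
1.67 GBP × 34.1 = 56.947 TRY
56.947 TRY × 1.08 = 61.50276 THB
61.50276 THB × 0.202 = 12.42355752 DKK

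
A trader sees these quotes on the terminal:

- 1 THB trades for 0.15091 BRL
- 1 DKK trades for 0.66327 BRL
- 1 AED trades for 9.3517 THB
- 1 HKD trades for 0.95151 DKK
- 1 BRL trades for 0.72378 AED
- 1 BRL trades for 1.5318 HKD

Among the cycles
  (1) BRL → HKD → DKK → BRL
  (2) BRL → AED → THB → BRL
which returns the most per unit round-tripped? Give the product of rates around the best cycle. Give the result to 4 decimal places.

1.0214

(1) 1.5318 × 0.95151 × 0.66327 = 0.96673
(2) 0.72378 × 9.3517 × 0.15091 = 1.02145
Highest is cycle (2) at 1.0214 (>1, arbitrage).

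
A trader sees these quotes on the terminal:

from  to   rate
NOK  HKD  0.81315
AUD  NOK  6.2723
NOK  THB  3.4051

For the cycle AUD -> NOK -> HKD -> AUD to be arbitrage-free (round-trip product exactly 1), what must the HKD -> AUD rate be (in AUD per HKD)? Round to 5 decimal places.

Known legs of the cycle: 6.2723 × 0.81315 = 5.100320745
For no arbitrage the full-cycle product must be 1, so the missing rate is 1 / 5.100320745 ≈ 0.1960661.

0.19607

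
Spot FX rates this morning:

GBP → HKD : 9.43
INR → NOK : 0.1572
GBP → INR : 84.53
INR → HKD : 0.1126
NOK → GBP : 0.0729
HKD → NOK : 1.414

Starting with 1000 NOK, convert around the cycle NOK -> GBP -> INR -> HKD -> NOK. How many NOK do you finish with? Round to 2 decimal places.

981.13

1000 NOK × 0.0729 = 72.9 GBP
72.9 GBP × 84.53 = 6162.237 INR
6162.237 INR × 0.1126 = 693.8678862 HKD
693.8678862 HKD × 1.414 = 981.1291910868 NOK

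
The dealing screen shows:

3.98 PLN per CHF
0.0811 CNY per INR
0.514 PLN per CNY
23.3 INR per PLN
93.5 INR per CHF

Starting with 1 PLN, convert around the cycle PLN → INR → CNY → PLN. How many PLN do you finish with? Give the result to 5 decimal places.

0.97127

1 PLN × 23.3 = 23.3 INR
23.3 INR × 0.0811 = 1.88963 CNY
1.88963 CNY × 0.514 = 0.97126982 PLN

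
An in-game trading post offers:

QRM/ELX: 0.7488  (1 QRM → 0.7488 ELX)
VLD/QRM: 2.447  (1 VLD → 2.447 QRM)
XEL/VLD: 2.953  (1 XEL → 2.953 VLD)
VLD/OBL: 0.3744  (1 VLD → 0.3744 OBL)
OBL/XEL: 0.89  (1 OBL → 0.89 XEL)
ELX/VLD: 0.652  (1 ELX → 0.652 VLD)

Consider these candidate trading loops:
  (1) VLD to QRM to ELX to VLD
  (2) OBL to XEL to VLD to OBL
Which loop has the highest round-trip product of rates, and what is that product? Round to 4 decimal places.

(1) 2.447 × 0.7488 × 0.652 = 1.19467
(2) 0.89 × 2.953 × 0.3744 = 0.98399
Highest is cycle (1) at 1.1947 (>1, arbitrage).

1.1947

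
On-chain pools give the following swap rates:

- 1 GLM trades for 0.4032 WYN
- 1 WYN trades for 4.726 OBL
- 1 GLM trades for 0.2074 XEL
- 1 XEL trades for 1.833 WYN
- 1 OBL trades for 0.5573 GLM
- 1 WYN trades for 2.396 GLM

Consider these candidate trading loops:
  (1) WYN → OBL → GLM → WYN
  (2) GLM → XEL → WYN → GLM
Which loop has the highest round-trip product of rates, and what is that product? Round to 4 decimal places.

(1) 4.726 × 0.5573 × 0.4032 = 1.06195
(2) 0.2074 × 1.833 × 2.396 = 0.91087
Highest is cycle (1) at 1.0619 (>1, arbitrage).

1.0619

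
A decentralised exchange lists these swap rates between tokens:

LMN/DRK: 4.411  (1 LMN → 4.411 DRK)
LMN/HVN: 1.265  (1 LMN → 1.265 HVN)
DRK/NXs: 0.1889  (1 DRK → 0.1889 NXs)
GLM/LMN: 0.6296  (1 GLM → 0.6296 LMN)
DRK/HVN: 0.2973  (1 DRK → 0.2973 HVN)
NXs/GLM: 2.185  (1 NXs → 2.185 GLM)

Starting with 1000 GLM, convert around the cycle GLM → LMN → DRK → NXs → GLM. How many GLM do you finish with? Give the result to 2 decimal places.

1146.27

1000 GLM × 0.6296 = 629.6 LMN
629.6 LMN × 4.411 = 2777.1656 DRK
2777.1656 DRK × 0.1889 = 524.60658184 NXs
524.60658184 NXs × 2.185 = 1146.2653813204 GLM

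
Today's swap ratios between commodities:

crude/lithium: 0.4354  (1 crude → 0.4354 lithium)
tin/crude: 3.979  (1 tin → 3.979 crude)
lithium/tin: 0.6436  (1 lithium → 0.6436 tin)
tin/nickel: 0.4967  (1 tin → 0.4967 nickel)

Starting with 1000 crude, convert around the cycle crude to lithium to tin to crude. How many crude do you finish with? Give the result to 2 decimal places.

1115.01

1000 crude × 0.4354 = 435.4 lithium
435.4 lithium × 0.6436 = 280.22344 tin
280.22344 tin × 3.979 = 1115.00906776 crude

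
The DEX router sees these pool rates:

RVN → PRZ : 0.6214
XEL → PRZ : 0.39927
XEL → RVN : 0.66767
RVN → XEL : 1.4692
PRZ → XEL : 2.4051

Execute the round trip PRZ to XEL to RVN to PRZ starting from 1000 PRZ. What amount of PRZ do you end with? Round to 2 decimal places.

997.85

1000 PRZ × 2.4051 = 2405.1 XEL
2405.1 XEL × 0.66767 = 1605.813117 RVN
1605.813117 RVN × 0.6214 = 997.8522709038 PRZ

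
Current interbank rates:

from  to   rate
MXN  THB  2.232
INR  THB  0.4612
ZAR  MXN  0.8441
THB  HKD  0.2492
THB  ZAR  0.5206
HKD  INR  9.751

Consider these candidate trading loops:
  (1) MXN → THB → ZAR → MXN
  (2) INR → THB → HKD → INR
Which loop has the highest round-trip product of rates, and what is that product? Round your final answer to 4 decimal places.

1.1207

(1) 2.232 × 0.5206 × 0.8441 = 0.98083
(2) 0.4612 × 0.2492 × 9.751 = 1.12069
Highest is cycle (2) at 1.1207 (>1, arbitrage).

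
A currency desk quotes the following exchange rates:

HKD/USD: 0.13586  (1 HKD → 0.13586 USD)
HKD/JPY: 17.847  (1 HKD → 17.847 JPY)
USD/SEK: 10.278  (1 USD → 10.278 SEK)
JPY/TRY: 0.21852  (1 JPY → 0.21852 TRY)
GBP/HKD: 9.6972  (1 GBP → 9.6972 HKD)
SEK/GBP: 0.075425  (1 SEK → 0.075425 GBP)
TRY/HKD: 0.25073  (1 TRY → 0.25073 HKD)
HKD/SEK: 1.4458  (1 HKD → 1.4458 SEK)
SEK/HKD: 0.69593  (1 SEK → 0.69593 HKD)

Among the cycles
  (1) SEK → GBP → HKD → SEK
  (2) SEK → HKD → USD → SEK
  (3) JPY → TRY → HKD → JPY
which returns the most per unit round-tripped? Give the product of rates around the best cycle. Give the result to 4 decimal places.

(1) 0.075425 × 9.6972 × 1.4458 = 1.05747
(2) 0.69593 × 0.13586 × 10.278 = 0.97178
(3) 0.21852 × 0.25073 × 17.847 = 0.97783
Highest is cycle (1) at 1.0575 (>1, arbitrage).

1.0575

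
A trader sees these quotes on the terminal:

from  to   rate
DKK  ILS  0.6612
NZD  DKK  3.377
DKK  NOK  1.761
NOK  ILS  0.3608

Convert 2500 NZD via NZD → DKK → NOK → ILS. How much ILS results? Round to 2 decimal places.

2500 NZD × 3.377 = 8442.5 DKK
8442.5 DKK × 1.761 = 14867.2425 NOK
14867.2425 NOK × 0.3608 = 5364.101094 ILS

5364.10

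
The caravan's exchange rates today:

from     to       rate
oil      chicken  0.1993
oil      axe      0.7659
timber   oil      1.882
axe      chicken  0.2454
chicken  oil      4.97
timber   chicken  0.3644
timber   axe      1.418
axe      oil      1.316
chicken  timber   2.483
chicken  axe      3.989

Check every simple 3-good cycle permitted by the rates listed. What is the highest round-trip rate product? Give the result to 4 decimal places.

1.0462

chicken→axe→oil→chicken: 3.989 × 1.316 × 0.1993 = 1.04623
chicken→oil→axe→chicken: 4.97 × 0.7659 × 0.2454 = 0.93412
timber→oil→chicken→timber: 1.882 × 0.1993 × 2.483 = 0.93133
timber→axe→chicken→timber: 1.418 × 0.2454 × 2.483 = 0.86403
Maximum is chicken→axe→oil→chicken at 1.0462; arbitrage exists.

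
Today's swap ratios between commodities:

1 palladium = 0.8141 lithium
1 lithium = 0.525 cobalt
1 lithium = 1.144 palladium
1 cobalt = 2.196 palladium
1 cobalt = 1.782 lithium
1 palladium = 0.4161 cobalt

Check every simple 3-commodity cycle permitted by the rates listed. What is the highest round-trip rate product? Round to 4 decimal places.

0.9386

cobalt→palladium→lithium→cobalt: 2.196 × 0.8141 × 0.525 = 0.93858
cobalt→lithium→palladium→cobalt: 1.782 × 1.144 × 0.4161 = 0.84826
Maximum is cobalt→palladium→lithium→cobalt at 0.9386; no arbitrage — every cycle loses value.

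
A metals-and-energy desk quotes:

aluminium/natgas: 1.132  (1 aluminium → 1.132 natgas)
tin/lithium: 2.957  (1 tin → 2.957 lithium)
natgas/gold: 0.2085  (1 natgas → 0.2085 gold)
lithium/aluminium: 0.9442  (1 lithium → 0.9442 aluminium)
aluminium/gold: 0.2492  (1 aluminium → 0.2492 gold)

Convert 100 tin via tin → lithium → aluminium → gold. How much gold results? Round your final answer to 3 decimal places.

100 tin × 2.957 = 295.7 lithium
295.7 lithium × 0.9442 = 279.19994 aluminium
279.19994 aluminium × 0.2492 = 69.576625048 gold

69.577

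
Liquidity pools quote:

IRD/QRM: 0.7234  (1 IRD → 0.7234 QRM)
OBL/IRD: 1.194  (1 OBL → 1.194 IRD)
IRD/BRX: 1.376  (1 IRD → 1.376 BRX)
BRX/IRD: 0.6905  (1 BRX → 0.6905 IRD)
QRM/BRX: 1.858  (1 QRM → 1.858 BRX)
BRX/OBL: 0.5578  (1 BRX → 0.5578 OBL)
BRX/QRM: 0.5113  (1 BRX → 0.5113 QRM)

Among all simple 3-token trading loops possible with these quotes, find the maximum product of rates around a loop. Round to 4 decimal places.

IRD→QRM→BRX→IRD: 0.7234 × 1.858 × 0.6905 = 0.92809
IRD→BRX→OBL→IRD: 1.376 × 0.5578 × 1.194 = 0.91643
Maximum is IRD→QRM→BRX→IRD at 0.9281; no arbitrage — every cycle loses value.

0.9281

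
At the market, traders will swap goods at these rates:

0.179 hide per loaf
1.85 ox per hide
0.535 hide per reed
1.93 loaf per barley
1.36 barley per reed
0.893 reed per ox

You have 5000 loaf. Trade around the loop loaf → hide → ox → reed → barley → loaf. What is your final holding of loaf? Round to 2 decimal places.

5000 loaf × 0.179 = 895 hide
895 hide × 1.85 = 1655.75 ox
1655.75 ox × 0.893 = 1478.58475 reed
1478.58475 reed × 1.36 = 2010.87526 barley
2010.87526 barley × 1.93 = 3880.9892518 loaf

3880.99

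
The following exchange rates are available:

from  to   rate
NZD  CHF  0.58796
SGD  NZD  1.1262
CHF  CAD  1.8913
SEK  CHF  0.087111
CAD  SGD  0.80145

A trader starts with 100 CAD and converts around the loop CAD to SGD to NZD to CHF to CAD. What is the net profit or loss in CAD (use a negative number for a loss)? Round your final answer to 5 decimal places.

100 CAD × 0.80145 = 80.145 SGD
80.145 SGD × 1.1262 = 90.259299 NZD
90.259299 NZD × 0.58796 = 53.06885744004 CHF
53.06885744004 CHF × 1.8913 = 100.369130076347652 CAD
Net change: 100.369130076347652 − 100 = 0.369130076347652 CAD

0.36913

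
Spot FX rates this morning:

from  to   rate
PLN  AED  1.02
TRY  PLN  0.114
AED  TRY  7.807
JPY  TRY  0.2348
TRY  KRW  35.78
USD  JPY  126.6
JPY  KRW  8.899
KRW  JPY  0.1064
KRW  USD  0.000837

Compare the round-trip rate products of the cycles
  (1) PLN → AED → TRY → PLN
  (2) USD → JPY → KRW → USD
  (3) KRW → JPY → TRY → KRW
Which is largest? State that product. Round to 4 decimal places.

0.9430

(1) 1.02 × 7.807 × 0.114 = 0.90780
(2) 126.6 × 8.899 × 0.000837 = 0.94298
(3) 0.1064 × 0.2348 × 35.78 = 0.89388
Highest is cycle (2) at 0.9430 (≤1, no arbitrage).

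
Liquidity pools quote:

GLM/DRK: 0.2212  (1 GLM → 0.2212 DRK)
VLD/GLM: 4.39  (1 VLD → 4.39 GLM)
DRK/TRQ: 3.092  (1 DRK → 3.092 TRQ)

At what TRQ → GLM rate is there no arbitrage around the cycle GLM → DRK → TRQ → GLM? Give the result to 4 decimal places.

Known legs of the cycle: 0.2212 × 3.092 = 0.6839504
For no arbitrage the full-cycle product must be 1, so the missing rate is 1 / 0.6839504 ≈ 1.462094.

1.4621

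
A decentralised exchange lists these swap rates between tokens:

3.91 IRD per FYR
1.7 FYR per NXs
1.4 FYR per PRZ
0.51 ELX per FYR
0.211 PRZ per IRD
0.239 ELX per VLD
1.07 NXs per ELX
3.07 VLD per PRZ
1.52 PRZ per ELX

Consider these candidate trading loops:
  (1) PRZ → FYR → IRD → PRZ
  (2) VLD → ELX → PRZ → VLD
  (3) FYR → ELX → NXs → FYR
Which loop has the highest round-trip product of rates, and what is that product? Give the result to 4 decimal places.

(1) 1.4 × 3.91 × 0.211 = 1.15501
(2) 0.239 × 1.52 × 3.07 = 1.11527
(3) 0.51 × 1.07 × 1.7 = 0.92769
Highest is cycle (1) at 1.1550 (>1, arbitrage).

1.1550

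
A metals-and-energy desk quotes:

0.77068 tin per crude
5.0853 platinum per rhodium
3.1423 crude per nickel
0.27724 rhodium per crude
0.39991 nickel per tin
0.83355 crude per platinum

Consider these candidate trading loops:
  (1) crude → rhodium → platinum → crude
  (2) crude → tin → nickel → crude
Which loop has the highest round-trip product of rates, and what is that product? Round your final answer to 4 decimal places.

1.1752

(1) 0.27724 × 5.0853 × 0.83355 = 1.17518
(2) 0.77068 × 0.39991 × 3.1423 = 0.96847
Highest is cycle (1) at 1.1752 (>1, arbitrage).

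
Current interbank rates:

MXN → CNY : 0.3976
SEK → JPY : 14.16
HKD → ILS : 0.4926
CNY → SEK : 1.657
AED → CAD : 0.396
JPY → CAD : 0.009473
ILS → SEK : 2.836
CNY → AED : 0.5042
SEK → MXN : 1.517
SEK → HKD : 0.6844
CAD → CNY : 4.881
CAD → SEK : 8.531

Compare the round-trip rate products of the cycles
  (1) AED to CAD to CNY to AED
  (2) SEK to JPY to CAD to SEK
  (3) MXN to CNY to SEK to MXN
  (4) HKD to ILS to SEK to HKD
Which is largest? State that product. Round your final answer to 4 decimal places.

(1) 0.396 × 4.881 × 0.5042 = 0.97456
(2) 14.16 × 0.009473 × 8.531 = 1.14433
(3) 0.3976 × 1.657 × 1.517 = 0.99943
(4) 0.4926 × 2.836 × 0.6844 = 0.95612
Highest is cycle (2) at 1.1443 (>1, arbitrage).

1.1443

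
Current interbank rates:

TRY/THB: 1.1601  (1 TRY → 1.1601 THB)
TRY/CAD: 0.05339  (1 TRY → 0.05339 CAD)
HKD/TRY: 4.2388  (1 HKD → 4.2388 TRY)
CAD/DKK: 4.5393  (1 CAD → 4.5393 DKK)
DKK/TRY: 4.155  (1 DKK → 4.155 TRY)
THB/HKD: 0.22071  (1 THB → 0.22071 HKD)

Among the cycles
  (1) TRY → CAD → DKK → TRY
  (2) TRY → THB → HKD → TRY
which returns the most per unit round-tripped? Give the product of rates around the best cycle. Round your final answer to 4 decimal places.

1.0853

(1) 0.05339 × 4.5393 × 4.155 = 1.00698
(2) 1.1601 × 0.22071 × 4.2388 = 1.08533
Highest is cycle (2) at 1.0853 (>1, arbitrage).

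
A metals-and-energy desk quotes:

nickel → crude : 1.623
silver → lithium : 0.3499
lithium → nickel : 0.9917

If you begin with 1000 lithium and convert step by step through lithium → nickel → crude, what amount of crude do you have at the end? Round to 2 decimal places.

1609.53

1000 lithium × 0.9917 = 991.7 nickel
991.7 nickel × 1.623 = 1609.5291 crude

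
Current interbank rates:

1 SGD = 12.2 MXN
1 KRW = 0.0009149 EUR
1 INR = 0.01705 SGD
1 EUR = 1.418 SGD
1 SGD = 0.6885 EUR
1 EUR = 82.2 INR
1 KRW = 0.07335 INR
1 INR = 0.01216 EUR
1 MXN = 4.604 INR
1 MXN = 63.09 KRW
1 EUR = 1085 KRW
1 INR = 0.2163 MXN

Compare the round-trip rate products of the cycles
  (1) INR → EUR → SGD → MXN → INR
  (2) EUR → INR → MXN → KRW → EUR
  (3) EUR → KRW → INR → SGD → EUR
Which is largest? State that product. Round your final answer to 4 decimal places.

1.0263

(1) 0.01216 × 1.418 × 12.2 × 4.604 = 0.96851
(2) 82.2 × 0.2163 × 63.09 × 0.0009149 = 1.02627
(3) 1085 × 0.07335 × 0.01705 × 0.6885 = 0.93424
Highest is cycle (2) at 1.0263 (>1, arbitrage).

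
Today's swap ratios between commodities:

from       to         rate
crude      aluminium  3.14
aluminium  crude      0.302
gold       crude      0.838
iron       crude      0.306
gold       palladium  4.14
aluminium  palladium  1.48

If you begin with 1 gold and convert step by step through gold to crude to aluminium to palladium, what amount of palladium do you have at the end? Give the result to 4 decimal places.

3.8944

1 gold × 0.838 = 0.838 crude
0.838 crude × 3.14 = 2.63132 aluminium
2.63132 aluminium × 1.48 = 3.8943536 palladium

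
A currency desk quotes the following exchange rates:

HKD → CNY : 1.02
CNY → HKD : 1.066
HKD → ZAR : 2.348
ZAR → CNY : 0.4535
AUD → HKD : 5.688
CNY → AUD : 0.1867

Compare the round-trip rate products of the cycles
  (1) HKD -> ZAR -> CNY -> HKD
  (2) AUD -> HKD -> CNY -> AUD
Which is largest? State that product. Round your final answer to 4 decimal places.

1.1351

(1) 2.348 × 0.4535 × 1.066 = 1.13510
(2) 5.688 × 1.02 × 0.1867 = 1.08319
Highest is cycle (1) at 1.1351 (>1, arbitrage).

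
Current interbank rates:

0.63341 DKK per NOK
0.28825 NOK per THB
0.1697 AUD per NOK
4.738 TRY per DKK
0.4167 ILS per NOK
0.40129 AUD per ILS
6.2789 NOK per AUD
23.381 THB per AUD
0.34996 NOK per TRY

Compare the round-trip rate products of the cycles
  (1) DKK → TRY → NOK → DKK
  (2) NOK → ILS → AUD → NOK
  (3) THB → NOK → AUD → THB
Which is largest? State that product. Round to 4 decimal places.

1.1437

(1) 4.738 × 0.34996 × 0.63341 = 1.05026
(2) 0.4167 × 0.40129 × 6.2789 = 1.04994
(3) 0.28825 × 0.1697 × 23.381 = 1.14371
Highest is cycle (3) at 1.1437 (>1, arbitrage).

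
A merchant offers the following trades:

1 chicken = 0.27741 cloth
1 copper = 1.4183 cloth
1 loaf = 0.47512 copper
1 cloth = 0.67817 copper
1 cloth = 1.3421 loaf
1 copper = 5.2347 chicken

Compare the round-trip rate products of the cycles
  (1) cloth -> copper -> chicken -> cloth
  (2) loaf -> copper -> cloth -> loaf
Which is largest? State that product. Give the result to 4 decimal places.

(1) 0.67817 × 5.2347 × 0.27741 = 0.98481
(2) 0.47512 × 1.4183 × 1.3421 = 0.90439
Highest is cycle (1) at 0.9848 (≤1, no arbitrage).

0.9848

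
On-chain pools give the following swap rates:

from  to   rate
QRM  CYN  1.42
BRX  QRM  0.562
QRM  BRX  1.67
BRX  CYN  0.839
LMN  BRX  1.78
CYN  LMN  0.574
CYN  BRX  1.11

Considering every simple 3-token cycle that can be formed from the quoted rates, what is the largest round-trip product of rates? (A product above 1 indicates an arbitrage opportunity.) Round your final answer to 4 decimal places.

0.8858

BRX→QRM→CYN→BRX: 0.562 × 1.42 × 1.11 = 0.88582
BRX→CYN→LMN→BRX: 0.839 × 0.574 × 1.78 = 0.85722
Maximum is BRX→QRM→CYN→BRX at 0.8858; no arbitrage — every cycle loses value.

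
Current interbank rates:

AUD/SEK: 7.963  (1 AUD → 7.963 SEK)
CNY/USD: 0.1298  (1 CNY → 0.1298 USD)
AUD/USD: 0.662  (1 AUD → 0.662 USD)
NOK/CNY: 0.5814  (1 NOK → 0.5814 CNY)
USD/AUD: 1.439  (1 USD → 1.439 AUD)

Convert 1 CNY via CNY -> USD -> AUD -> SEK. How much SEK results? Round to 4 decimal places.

1.4873

1 CNY × 0.1298 = 0.1298 USD
0.1298 USD × 1.439 = 0.1867822 AUD
0.1867822 AUD × 7.963 = 1.4873466586 SEK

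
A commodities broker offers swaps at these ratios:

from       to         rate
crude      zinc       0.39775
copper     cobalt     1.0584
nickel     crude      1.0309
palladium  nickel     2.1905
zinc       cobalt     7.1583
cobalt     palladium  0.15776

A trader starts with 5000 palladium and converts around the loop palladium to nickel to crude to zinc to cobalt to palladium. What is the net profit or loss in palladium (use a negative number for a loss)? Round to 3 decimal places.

5000 palladium × 2.1905 = 10952.5 nickel
10952.5 nickel × 1.0309 = 11290.93225 crude
11290.93225 crude × 0.39775 = 4490.9683024375 zinc
4490.9683024375 zinc × 7.1583 = 32147.69839933835625 cobalt
32147.69839933835625 cobalt × 0.15776 = 5071.620899479619082 palladium
Net change: 5071.620899479619082 − 5000 = 71.620899479619082 palladium

71.621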